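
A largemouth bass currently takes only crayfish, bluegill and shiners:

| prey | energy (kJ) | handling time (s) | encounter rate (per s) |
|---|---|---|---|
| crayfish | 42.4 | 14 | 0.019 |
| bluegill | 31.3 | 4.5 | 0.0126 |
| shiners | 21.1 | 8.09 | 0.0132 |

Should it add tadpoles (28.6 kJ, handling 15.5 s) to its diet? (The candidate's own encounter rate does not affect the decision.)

Current rate: (0.019×42.4 + 0.0126×31.3 + 0.0132×21.1)/(1 + 0.019×14 + 0.0126×4.5 + 0.0132×8.09) = 1.034 kJ/s.
Profitability of tadpoles: 28.6/15.5 = 1.845 kJ/s.
1.845 > 1.034, so adding tadpoles raises the average — include it.

Yes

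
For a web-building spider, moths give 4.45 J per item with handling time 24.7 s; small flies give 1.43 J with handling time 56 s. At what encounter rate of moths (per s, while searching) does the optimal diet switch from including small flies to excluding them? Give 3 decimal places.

The zero-one rule: include small flies iff E₂/h₂ > λE₁/(1+λh₁). Equality gives the switch point.
λE₁h₂ = E₂ + λE₂h₁ ⇒ λ = E₂/(E₁h₂ − E₂h₁) = 1.43/(249.2 − 35.32) = 0.006686 per s.

0.007 per s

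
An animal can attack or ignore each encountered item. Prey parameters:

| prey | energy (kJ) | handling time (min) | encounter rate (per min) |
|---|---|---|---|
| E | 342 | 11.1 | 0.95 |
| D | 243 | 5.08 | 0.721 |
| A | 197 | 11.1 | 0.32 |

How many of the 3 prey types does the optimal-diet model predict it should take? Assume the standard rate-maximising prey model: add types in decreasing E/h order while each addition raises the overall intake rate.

E/h in descending order: D 47.8, E 30.8, A 17.7 kJ/min. The optimal diet is the largest prefix of this list for which every included type satisfies E_i/h_i > R on the types above it.
Rate on top 1: 37.58. E: 30.8 < 37.58 → exclude; stop.
Optimal diet: D — 1 of 3 types.

1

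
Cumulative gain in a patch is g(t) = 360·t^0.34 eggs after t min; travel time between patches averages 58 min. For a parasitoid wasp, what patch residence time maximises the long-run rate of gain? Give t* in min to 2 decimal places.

29.88 min

Optimal t* satisfies g'(t*) = g(t*)/(T + t*).
g'(t) = 0.34·360·t^-0.66. Setting 0.34·360·t^-0.66 = 360·t^0.34/(58+t) gives 0.34(58+t) = t, so 0.66·t = 0.34×58.
t* = 0.34×58/0.66 = 29.88 min.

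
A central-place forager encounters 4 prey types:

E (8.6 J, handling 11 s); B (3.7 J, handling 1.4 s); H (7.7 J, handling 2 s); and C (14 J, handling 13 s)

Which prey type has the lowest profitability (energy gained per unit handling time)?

In descending order of E/h:
H: 7.7/2 = 3.85 J/s
B: 3.7/1.4 = 2.64 J/s
C: 14/13 = 1.08 J/s
E: 8.6/11 = 0.782 J/s

E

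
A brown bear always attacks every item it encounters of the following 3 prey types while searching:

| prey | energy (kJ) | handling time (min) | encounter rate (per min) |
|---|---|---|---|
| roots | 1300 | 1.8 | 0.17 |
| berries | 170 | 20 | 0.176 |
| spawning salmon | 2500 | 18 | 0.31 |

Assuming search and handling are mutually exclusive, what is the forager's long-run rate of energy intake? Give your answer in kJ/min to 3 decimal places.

R = (0.17×1300 + 0.176×170 + 0.31×2500) / (1 + 0.17×1.8 + 0.176×20 + 0.31×18) = 1026/10.41 = 98.59 kJ/min.

98.589 kJ/min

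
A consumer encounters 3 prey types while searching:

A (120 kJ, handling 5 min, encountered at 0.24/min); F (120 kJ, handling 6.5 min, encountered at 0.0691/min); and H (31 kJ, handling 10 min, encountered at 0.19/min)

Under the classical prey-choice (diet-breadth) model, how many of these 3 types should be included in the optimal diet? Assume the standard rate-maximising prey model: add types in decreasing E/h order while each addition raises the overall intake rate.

Rank by E/h (kJ/min): A 24, F 18.5, H 3.1. Include each in turn until the next type's E/h falls below the running intake rate.
Rate on top 1: 13.09. F: 18.5 > 13.09 → include.
Rate on top 2: 14. H: 3.1 < 14 → exclude; stop.
Optimal diet: A, F — 2 of 3 types.

2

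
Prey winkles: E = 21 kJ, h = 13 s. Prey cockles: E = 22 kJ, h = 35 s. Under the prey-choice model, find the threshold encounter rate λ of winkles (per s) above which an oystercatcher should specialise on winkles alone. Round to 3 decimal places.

Drop cockles once their profitability E₂/h₂ falls below the rate achievable on winkles alone: E₂/h₂ = λE₁/(1 + λh₁).
Solve for λ: λE₁h₂ = E₂(1 + λh₁) → λ(E₁h₂ − E₂h₁) = E₂ → λ = E₂/(E₁h₂ − E₂h₁).
λ = 22/(21×35 − 22×13) = 22/449 = 0.049 per s.

0.049 per s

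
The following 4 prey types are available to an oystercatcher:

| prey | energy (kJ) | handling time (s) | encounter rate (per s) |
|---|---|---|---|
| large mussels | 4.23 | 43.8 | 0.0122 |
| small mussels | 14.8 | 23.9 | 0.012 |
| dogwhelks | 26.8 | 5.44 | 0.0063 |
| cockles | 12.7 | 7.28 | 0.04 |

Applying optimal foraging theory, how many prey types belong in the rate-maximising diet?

3

E/h in descending order: dogwhelks 4.93, cockles 1.74, small mussels 0.619, large mussels 0.0966 kJ/s. The optimal diet is the largest prefix of this list for which every included type satisfies E_i/h_i > R on the types above it.
Rate on top 1: 0.1632. cockles: 1.74 > 0.1632 → include.
Rate on top 2: 0.5106. small mussels: 0.619 > 0.5106 → include.
Rate on top 3: 0.53. large mussels: 0.0966 < 0.53 → exclude; stop.
Optimal diet: dogwhelks, cockles, small mussels — 3 of 4 types.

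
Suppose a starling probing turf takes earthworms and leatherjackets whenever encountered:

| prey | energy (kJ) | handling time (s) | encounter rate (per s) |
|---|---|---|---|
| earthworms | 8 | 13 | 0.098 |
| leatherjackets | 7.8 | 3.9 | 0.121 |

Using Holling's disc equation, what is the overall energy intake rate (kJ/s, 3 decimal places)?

0.629 kJ/s

R = (0.098×8 + 0.121×7.8) / (1 + 0.098×13 + 0.121×3.9) = 1.728/2.746 = 0.6292 kJ/s.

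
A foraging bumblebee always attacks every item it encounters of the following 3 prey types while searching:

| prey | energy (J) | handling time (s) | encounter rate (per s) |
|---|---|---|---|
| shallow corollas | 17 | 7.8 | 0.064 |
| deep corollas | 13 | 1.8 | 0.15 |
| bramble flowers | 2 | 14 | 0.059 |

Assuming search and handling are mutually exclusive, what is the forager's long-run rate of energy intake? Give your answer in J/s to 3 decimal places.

1.216 J/s

R = Σλ_iE_i / (1 + Σλ_ih_i)
Numerator: 0.064×17 + 0.15×13 + 0.059×2 = 3.156
Denominator: 1 + 0.064×7.8 + 0.15×1.8 + 0.059×14 = 2.595
R = 3.156/2.595 = 1.216 J/s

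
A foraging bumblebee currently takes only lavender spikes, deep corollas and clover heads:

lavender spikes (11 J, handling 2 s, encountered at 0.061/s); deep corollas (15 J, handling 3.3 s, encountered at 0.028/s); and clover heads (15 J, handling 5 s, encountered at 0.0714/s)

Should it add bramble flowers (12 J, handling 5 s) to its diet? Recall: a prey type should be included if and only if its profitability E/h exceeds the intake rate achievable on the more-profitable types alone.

Yes

On lavender spikes, deep corollas and clover heads alone, R = ΣλE/(1+Σλh) = 2.162/1.571 = 1.376 J/s.
bramble flowers: E/h = 12/5 = 2.4 J/s.
2.4 > 1.376, so adding bramble flowers raises the average — include it.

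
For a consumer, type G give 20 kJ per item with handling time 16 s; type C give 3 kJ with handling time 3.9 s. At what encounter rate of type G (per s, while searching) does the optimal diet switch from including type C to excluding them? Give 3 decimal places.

Drop type C once their profitability E₂/h₂ falls below the rate achievable on type G alone: E₂/h₂ = λE₁/(1 + λh₁).
Solve for λ: λE₁h₂ = E₂(1 + λh₁) → λ(E₁h₂ − E₂h₁) = E₂ → λ = E₂/(E₁h₂ − E₂h₁).
λ = 3/(20×3.9 − 3×16) = 3/30 = 0.1 per s.

0.100 per s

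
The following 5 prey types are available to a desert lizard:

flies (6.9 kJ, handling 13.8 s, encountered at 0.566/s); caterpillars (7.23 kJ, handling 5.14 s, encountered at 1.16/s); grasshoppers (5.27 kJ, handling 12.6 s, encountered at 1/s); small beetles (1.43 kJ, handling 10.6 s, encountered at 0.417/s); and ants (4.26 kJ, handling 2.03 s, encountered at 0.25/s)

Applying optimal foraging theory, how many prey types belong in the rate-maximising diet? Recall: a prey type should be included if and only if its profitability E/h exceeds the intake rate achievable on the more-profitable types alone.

2

E/h in descending order: ants 2.1, caterpillars 1.41, flies 0.5, grasshoppers 0.418, small beetles 0.135 kJ/s. The optimal diet is the largest prefix of this list for which every included type satisfies E_i/h_i > R on the types above it.
Rate on top 1: 0.7065. caterpillars: 1.41 > 0.7065 → include.
Rate on top 2: 1.265. flies: 0.5 < 1.265 → exclude; stop.
Optimal diet: ants, caterpillars — 2 of 5 types.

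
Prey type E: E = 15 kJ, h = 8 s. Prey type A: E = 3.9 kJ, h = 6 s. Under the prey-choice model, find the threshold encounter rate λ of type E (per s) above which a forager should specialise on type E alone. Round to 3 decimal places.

Drop type A once their profitability E₂/h₂ falls below the rate achievable on type E alone: E₂/h₂ = λE₁/(1 + λh₁).
Solve for λ: λE₁h₂ = E₂(1 + λh₁) → λ(E₁h₂ − E₂h₁) = E₂ → λ = E₂/(E₁h₂ − E₂h₁).
λ = 3.9/(15×6 − 3.9×8) = 3.9/58.8 = 0.06633 per s.

0.066 per s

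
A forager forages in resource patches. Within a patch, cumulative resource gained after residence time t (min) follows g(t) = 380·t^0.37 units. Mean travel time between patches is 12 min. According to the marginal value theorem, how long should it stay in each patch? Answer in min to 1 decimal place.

Maximise g(t)/(T+t): set derivative to zero → g'(t)(T+t) = g(t).
g'(t) = 0.37·380·t^-0.63. Setting 0.37·380·t^-0.63 = 380·t^0.37/(12+t) gives 0.37(12+t) = t, so 0.63·t = 0.37×12.
t* = 0.37×12/0.63 = 7.048 min.

7.0 min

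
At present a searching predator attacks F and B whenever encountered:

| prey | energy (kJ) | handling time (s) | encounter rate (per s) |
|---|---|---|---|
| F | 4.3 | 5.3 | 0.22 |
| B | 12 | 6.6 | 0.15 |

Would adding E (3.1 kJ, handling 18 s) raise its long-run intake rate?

No

Current rate: (0.22×4.3 + 0.15×12)/(1 + 0.22×5.3 + 0.15×6.6) = 0.8701 kJ/s.
Profitability of E: 3.1/18 = 0.1722 kJ/s.
Since 0.1722 < R, time spent handling E is better spent searching.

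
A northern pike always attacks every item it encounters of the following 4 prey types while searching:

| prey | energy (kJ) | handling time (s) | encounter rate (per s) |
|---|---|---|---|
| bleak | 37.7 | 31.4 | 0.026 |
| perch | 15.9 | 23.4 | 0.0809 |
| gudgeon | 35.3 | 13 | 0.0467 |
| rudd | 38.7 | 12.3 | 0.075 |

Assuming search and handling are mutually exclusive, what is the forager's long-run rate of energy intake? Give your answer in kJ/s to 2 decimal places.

R = (0.026×37.7 + 0.0809×15.9 + 0.0467×35.3 + 0.075×38.7) / (1 + 0.026×31.4 + 0.0809×23.4 + 0.0467×13 + 0.075×12.3) = 6.818/5.239 = 1.301 kJ/s.

1.30 kJ/s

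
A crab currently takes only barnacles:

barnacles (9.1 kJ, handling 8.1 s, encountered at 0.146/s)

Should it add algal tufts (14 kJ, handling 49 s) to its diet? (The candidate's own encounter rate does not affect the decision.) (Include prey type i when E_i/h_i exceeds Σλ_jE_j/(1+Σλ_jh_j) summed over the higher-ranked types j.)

Current rate: (0.146×9.1)/(1 + 0.146×8.1) = 0.6087 kJ/s.
Profitability of algal tufts: 14/49 = 0.2857 kJ/s.
Since 0.2857 < R, time spent handling algal tufts is better spent searching.

No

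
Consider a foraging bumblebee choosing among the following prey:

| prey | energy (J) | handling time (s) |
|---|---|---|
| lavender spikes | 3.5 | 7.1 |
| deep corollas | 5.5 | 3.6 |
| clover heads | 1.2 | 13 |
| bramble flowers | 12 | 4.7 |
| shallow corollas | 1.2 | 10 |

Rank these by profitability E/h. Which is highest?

In descending order of E/h:
bramble flowers: 12/4.7 = 2.55 J/s
deep corollas: 5.5/3.6 = 1.53 J/s
lavender spikes: 3.5/7.1 = 0.493 J/s
shallow corollas: 1.2/10 = 0.12 J/s
clover heads: 1.2/13 = 0.0923 J/s

bramble flowers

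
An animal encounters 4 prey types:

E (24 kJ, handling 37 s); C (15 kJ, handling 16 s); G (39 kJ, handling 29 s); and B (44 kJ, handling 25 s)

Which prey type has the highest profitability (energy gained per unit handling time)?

B

Profitability E/h (kJ/s): E = 24/37 = 0.649, C = 15/16 = 0.938, G = 39/29 = 1.34, B = 44/25 = 1.76.
Ranked: B > G > C > E.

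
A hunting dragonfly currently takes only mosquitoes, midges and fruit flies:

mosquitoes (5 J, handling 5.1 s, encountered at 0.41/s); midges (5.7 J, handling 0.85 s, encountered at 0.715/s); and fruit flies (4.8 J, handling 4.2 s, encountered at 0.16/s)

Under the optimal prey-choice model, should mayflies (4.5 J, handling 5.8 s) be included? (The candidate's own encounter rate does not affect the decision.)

No

Intake rate on the current diet: R = (0.41×5 + 0.715×5.7 + 0.16×4.8) / (1 + 0.41×5.1 + 0.715×0.85 + 0.16×4.2) = 6.893/4.371 = 1.577 J/s.
mayflies: E/h = 4.5/5.8 = 0.7759 J/s.
Since 0.7759 < R, time spent handling mayflies is better spent searching.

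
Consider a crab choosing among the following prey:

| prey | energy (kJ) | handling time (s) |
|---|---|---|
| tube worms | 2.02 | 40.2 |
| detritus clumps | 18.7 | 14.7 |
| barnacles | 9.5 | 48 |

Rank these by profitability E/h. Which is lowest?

Profitability E/h (kJ/s): tube worms = 2.02/40.2 = 0.0502, detritus clumps = 18.7/14.7 = 1.27, barnacles = 9.5/48 = 0.198.
Ranked: detritus clumps > barnacles > tube worms.

tube worms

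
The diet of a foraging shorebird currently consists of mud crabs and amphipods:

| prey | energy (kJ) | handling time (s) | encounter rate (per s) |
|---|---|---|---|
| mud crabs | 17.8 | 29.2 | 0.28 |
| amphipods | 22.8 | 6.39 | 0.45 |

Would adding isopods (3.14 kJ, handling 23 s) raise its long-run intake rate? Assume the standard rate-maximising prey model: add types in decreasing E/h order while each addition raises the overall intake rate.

On mud crabs and amphipods alone, R = ΣλE/(1+Σλh) = 15.24/12.05 = 1.265 kJ/s.
Profitability of isopods: 3.14/23 = 0.1365 kJ/s.
Since 0.1365 < R, time spent handling isopods is better spent searching.

No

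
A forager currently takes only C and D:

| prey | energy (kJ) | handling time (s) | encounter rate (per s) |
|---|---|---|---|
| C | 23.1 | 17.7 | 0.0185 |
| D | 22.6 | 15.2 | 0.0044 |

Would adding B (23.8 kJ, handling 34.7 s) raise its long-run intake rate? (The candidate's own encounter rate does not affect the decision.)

Yes

Current rate: (0.0185×23.1 + 0.0044×22.6)/(1 + 0.0185×17.7 + 0.0044×15.2) = 0.3778 kJ/s.
B: E/h = 23.8/34.7 = 0.6859 kJ/s.
Since 0.6859 > R, including B increases the long-run rate.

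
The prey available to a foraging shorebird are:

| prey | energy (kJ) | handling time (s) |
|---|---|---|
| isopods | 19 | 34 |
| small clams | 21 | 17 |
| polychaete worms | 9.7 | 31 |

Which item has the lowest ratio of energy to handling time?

In descending order of E/h:
small clams: 21/17 = 1.24 kJ/s
isopods: 19/34 = 0.559 kJ/s
polychaete worms: 9.7/31 = 0.313 kJ/s

polychaete worms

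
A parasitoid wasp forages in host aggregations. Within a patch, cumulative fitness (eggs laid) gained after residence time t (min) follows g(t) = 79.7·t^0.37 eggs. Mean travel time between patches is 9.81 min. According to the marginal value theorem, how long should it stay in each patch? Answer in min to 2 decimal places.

By the marginal value theorem, leave when the instantaneous gain rate g'(t) equals the habitat-wide average g(t)/(T + t).
g'(t) = 0.37·79.7·t^-0.63. Setting 0.37·79.7·t^-0.63 = 79.7·t^0.37/(9.81+t) gives 0.37(9.81+t) = t, so 0.63·t = 0.37×9.81.
t* = 0.37×9.81/0.63 = 5.761 min.

5.76 min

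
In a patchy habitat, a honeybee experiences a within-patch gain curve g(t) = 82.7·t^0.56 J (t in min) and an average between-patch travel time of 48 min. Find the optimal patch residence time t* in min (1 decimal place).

61.1 min

By the marginal value theorem, leave when the instantaneous gain rate g'(t) equals the habitat-wide average g(t)/(T + t).
g'(t) = 0.56·82.7·t^-0.44. Setting 0.56·82.7·t^-0.44 = 82.7·t^0.56/(48+t) gives 0.56(48+t) = t, so 0.44·t = 0.56×48.
t* = 0.56×48/0.44 = 61.09 min.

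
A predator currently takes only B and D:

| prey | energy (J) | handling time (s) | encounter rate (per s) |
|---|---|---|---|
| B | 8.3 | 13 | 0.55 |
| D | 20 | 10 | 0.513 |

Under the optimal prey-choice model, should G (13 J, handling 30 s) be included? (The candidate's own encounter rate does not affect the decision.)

Current rate: (0.55×8.3 + 0.513×20)/(1 + 0.55×13 + 0.513×10) = 1.116 J/s.
G: E/h = 13/30 = 0.4333 J/s.
Since 0.4333 < R, time spent handling G is better spent searching.

No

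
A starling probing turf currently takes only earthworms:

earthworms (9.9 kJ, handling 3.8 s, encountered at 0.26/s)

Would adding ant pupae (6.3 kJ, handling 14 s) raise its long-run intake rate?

Intake rate on the current diet: R = (0.26×9.9) / (1 + 0.26×3.8) = 2.574/1.988 = 1.295 kJ/s.
Profitability of ant pupae: 6.3/14 = 0.45 kJ/s.
Since 0.45 < R, time spent handling ant pupae is better spent searching.

No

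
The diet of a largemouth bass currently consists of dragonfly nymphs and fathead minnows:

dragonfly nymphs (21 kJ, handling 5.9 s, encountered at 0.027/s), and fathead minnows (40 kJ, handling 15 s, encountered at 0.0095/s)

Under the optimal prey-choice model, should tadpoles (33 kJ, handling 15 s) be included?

On dragonfly nymphs and fathead minnows alone, R = ΣλE/(1+Σλh) = 0.947/1.302 = 0.7275 kJ/s.
Profitability of tadpoles: 33/15 = 2.2 kJ/s.
2.2 > 0.7275, so adding tadpoles raises the average — include it.

Yes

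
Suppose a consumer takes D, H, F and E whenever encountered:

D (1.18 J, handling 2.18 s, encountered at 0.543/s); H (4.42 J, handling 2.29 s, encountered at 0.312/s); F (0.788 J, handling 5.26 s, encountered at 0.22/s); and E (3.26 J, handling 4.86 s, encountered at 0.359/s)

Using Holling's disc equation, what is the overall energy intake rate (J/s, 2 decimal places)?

R = Σλ_iE_i / (1 + Σλ_ih_i)
Numerator: 0.543×1.18 + 0.312×4.42 + 0.22×0.788 + 0.359×3.26 = 3.363
Denominator: 1 + 0.543×2.18 + 0.312×2.29 + 0.22×5.26 + 0.359×4.86 = 5.8
R = 3.363/5.8 = 0.5799 J/s

0.58 J/s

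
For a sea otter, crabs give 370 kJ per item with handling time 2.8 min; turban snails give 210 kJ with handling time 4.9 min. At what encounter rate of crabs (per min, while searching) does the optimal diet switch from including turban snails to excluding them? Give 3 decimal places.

0.171 per min

The zero-one rule: include turban snails iff E₂/h₂ > λE₁/(1+λh₁). Equality gives the switch point.
λE₁h₂ = E₂ + λE₂h₁ ⇒ λ = E₂/(E₁h₂ − E₂h₁) = 210/(1813 − 588) = 0.1714 per min.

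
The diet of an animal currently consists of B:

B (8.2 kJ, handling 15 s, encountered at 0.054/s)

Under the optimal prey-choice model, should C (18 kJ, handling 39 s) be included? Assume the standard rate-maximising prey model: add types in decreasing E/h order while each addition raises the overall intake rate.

Yes

Current rate: (0.054×8.2)/(1 + 0.054×15) = 0.2446 kJ/s.
C: E/h = 18/39 = 0.4615 kJ/s.
0.4615 > 0.2446, so adding C raises the average — include it.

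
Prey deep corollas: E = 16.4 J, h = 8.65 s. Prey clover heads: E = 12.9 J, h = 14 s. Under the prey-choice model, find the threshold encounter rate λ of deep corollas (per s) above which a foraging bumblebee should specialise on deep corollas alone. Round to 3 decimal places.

Drop clover heads once their profitability E₂/h₂ falls below the rate achievable on deep corollas alone: E₂/h₂ = λE₁/(1 + λh₁).
Solve for λ: λE₁h₂ = E₂(1 + λh₁) → λ(E₁h₂ − E₂h₁) = E₂ → λ = E₂/(E₁h₂ − E₂h₁).
λ = 12.9/(16.4×14 − 12.9×8.65) = 12.9/118 = 0.1093 per s.

0.109 per s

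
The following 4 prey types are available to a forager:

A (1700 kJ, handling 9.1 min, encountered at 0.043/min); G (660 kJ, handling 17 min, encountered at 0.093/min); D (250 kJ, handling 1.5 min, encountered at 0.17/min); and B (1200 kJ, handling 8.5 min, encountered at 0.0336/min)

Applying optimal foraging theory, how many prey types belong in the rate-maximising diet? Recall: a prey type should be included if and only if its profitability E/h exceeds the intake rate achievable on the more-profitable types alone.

3

Profitabilities (E/h, kJ/min): A 187, D 167, B 141, G 38.8. Add prey in this order while the next type's profitability exceeds the intake rate on those already taken.
Rate on top 1: 52.54. D: 167 > 52.54 → include.
Rate on top 2: 70.22. B: 141 > 70.22 → include.
Rate on top 3: 80.71. G: 38.8 < 80.71 → exclude; stop.
Optimal diet: A, D, B — 3 of 4 types.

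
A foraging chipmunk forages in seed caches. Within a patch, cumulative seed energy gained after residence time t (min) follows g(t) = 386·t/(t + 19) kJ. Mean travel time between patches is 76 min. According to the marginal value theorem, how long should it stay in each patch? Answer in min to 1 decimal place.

38.0 min

Optimal t* satisfies g'(t*) = g(t*)/(T + t*).
g'(t) = 386·19/(t + 19)². Setting 386·19/(t+19)² = 386t/[(t+19)(76+t)] gives 19(76+t) = t(t+19), so t² = 19×76 = 1444.
t* = √1444 = 38 min.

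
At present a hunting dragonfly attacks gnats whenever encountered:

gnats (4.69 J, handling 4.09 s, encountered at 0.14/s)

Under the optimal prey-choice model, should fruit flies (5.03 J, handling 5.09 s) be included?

Intake rate on the current diet: R = (0.14×4.69) / (1 + 0.14×4.09) = 0.6566/1.573 = 0.4175 J/s.
fruit flies: E/h = 5.03/5.09 = 0.9882 J/s.
Since 0.9882 > R, including fruit flies increases the long-run rate.

Yes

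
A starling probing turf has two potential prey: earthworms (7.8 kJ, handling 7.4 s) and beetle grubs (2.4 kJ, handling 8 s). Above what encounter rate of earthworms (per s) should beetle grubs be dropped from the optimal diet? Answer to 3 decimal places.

Drop beetle grubs once their profitability E₂/h₂ falls below the rate achievable on earthworms alone: E₂/h₂ = λE₁/(1 + λh₁).
Solve for λ: λE₁h₂ = E₂(1 + λh₁) → λ(E₁h₂ − E₂h₁) = E₂ → λ = E₂/(E₁h₂ − E₂h₁).
λ = 2.4/(7.8×8 − 2.4×7.4) = 2.4/44.64 = 0.05376 per s.

0.054 per s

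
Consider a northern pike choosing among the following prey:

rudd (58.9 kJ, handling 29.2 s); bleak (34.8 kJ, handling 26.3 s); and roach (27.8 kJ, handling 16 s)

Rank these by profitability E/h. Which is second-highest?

In descending order of E/h:
rudd: 58.9/29.2 = 2.02 kJ/s
roach: 27.8/16 = 1.74 kJ/s
bleak: 34.8/26.3 = 1.32 kJ/s

roach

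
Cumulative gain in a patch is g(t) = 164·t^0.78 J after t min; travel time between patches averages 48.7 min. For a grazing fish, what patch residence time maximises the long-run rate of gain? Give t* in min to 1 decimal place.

By the marginal value theorem, leave when the instantaneous gain rate g'(t) equals the habitat-wide average g(t)/(T + t).
g'(t) = 0.78·164·t^-0.22. Setting 0.78·164·t^-0.22 = 164·t^0.78/(48.7+t) gives 0.78(48.7+t) = t, so 0.22·t = 0.78×48.7.
t* = 0.78×48.7/0.22 = 172.7 min.

172.7 min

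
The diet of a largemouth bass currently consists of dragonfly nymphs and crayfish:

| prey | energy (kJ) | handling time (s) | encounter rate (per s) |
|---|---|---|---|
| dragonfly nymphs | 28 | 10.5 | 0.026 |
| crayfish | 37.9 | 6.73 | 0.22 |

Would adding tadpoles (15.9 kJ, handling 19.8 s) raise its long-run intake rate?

Current rate: (0.026×28 + 0.22×37.9)/(1 + 0.026×10.5 + 0.22×6.73) = 3.292 kJ/s.
Profitability of tadpoles: 15.9/19.8 = 0.803 kJ/s.
0.803 < 3.292, so adding tadpoles would lower the average — exclude it.

No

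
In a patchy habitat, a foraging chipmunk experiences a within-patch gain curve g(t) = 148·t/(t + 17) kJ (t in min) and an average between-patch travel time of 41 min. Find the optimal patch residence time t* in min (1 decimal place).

Maximise g(t)/(T+t): set derivative to zero → g'(t)(T+t) = g(t).
g'(t) = 148·17/(t + 17)². Setting 148·17/(t+17)² = 148t/[(t+17)(41+t)] gives 17(41+t) = t(t+17), so t² = 17×41 = 697.
t* = √697 = 26.4 min.

26.4 min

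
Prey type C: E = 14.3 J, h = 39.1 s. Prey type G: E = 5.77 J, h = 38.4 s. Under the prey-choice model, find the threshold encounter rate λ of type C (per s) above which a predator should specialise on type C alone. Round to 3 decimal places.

0.018 per s

Drop type G once their profitability E₂/h₂ falls below the rate achievable on type C alone: E₂/h₂ = λE₁/(1 + λh₁).
Solve for λ: λE₁h₂ = E₂(1 + λh₁) → λ(E₁h₂ − E₂h₁) = E₂ → λ = E₂/(E₁h₂ − E₂h₁).
λ = 5.77/(14.3×38.4 − 5.77×39.1) = 5.77/323.5 = 0.01784 per s.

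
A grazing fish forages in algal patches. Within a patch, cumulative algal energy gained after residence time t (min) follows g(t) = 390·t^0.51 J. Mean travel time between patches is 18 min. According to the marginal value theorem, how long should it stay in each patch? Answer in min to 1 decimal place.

18.7 min

By the marginal value theorem, leave when the instantaneous gain rate g'(t) equals the habitat-wide average g(t)/(T + t).
g'(t) = 0.51·390·t^-0.49. Setting 0.51·390·t^-0.49 = 390·t^0.51/(18+t) gives 0.51(18+t) = t, so 0.49·t = 0.51×18.
t* = 0.51×18/0.49 = 18.73 min.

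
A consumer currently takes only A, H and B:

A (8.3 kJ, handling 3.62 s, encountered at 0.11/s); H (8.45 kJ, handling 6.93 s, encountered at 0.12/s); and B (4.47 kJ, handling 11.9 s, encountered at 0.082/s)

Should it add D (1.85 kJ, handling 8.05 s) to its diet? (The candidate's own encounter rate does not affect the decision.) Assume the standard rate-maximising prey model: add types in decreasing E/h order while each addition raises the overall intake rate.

Current rate: (0.11×8.3 + 0.12×8.45 + 0.082×4.47)/(1 + 0.11×3.62 + 0.12×6.93 + 0.082×11.9) = 0.7155 kJ/s.
Profitability of D: 1.85/8.05 = 0.2298 kJ/s.
Since 0.2298 < R, time spent handling D is better spent searching.

No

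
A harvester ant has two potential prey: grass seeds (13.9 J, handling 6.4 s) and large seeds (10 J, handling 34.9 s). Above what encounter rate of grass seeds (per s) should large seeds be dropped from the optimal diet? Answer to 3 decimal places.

0.024 per s

The zero-one rule: include large seeds iff E₂/h₂ > λE₁/(1+λh₁). Equality gives the switch point.
λE₁h₂ = E₂ + λE₂h₁ ⇒ λ = E₂/(E₁h₂ − E₂h₁) = 10/(485.1 − 64) = 0.02375 per s.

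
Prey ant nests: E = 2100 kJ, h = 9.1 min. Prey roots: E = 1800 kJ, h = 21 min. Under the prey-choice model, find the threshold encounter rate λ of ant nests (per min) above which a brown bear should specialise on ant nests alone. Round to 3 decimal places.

0.065 per min

At the threshold, the rate on ant nests alone equals the profitability of roots: λ·2100/(1 + λ·9.1) = 1800/21 = 85.71.
Rearranging, λ(2100 − 85.71×9.1) = 85.71, so λ = 85.71/1320 = 0.06494 per min.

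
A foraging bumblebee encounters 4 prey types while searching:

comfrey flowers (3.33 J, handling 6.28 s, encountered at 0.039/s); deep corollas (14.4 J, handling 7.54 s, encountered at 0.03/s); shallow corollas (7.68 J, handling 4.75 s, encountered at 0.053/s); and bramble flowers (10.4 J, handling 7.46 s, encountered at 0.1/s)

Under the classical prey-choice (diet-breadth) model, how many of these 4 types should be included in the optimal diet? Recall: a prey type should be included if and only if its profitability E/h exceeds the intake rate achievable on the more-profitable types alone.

Rank by E/h (J/s): deep corollas 1.91, shallow corollas 1.62, bramble flowers 1.39, comfrey flowers 0.53. Include each in turn until the next type's E/h falls below the running intake rate.
Rate on top 1: 0.3523. shallow corollas: 1.62 > 0.3523 → include.
Rate on top 2: 0.5677. bramble flowers: 1.39 > 0.5677 → include.
Rate on top 3: 0.8449. comfrey flowers: 0.53 < 0.8449 → exclude; stop.
Optimal diet: deep corollas, shallow corollas, bramble flowers — 3 of 4 types.

3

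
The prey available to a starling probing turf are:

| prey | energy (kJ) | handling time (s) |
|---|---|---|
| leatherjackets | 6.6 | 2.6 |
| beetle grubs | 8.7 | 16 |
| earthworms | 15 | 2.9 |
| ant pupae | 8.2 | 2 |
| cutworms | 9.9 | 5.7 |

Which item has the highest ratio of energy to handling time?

In descending order of E/h:
earthworms: 15/2.9 = 5.17 kJ/s
ant pupae: 8.2/2 = 4.1 kJ/s
leatherjackets: 6.6/2.6 = 2.54 kJ/s
cutworms: 9.9/5.7 = 1.74 kJ/s
beetle grubs: 8.7/16 = 0.544 kJ/s

earthworms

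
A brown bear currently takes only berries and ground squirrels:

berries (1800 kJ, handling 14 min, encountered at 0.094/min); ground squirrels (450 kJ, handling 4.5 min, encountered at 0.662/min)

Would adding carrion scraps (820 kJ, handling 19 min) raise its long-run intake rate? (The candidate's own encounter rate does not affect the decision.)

No

Intake rate on the current diet: R = (0.094×1800 + 0.662×450) / (1 + 0.094×14 + 0.662×4.5) = 467.1/5.295 = 88.22 kJ/min.
carrion scraps: E/h = 820/19 = 43.16 kJ/min.
43.16 < 88.22, so adding carrion scraps would lower the average — exclude it.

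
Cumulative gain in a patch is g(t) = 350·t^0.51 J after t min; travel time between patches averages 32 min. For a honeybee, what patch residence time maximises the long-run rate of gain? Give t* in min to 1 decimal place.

33.3 min

Maximise g(t)/(T+t): set derivative to zero → g'(t)(T+t) = g(t).
g'(t) = 0.51·350·t^-0.49. Setting 0.51·350·t^-0.49 = 350·t^0.51/(32+t) gives 0.51(32+t) = t, so 0.49·t = 0.51×32.
t* = 0.51×32/0.49 = 33.31 min.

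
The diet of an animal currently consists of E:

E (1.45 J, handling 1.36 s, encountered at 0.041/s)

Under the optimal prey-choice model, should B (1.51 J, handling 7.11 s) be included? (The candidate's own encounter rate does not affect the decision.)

Yes

Intake rate on the current diet: R = (0.041×1.45) / (1 + 0.041×1.36) = 0.05945/1.056 = 0.05631 J/s.
B: E/h = 1.51/7.11 = 0.2124 J/s.
Since 0.2124 > R, including B increases the long-run rate.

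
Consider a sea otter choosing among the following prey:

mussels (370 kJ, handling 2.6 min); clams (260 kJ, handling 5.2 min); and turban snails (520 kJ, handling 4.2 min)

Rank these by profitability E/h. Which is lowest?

In descending order of E/h:
mussels: 370/2.6 = 142 kJ/min
turban snails: 520/4.2 = 124 kJ/min
clams: 260/5.2 = 50 kJ/min

clams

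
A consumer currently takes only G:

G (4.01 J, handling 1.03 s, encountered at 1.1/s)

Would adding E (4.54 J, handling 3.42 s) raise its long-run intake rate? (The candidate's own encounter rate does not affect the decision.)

No

Intake rate on the current diet: R = (1.1×4.01) / (1 + 1.1×1.03) = 4.411/2.133 = 2.068 J/s.
E: E/h = 4.54/3.42 = 1.327 J/s.
1.327 < 2.068, so adding E would lower the average — exclude it.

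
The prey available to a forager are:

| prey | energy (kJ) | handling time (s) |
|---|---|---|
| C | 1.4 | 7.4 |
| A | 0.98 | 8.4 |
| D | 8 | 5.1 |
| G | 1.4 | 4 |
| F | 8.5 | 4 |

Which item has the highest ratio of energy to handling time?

Profitability E/h (kJ/s): C = 1.4/7.4 = 0.189, A = 0.98/8.4 = 0.117, D = 8/5.1 = 1.57, G = 1.4/4 = 0.35, F = 8.5/4 = 2.12.
Ranked: F > D > G > C > A.

F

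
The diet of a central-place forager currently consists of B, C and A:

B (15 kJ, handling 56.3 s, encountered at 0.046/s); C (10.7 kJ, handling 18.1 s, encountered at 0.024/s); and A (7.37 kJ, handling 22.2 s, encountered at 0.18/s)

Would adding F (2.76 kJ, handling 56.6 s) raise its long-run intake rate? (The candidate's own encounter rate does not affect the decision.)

No

Current rate: (0.046×15 + 0.024×10.7 + 0.18×7.37)/(1 + 0.046×56.3 + 0.024×18.1 + 0.18×22.2) = 0.2835 kJ/s.
Profitability of F: 2.76/56.6 = 0.04876 kJ/s.
Since 0.04876 < R, time spent handling F is better spent searching.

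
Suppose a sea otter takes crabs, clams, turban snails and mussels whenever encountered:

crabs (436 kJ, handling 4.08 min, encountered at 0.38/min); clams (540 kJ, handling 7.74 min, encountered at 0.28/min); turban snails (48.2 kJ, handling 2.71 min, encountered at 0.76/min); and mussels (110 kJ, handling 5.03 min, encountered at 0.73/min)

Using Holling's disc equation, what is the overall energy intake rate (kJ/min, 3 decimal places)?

R = (0.38×436 + 0.28×540 + 0.76×48.2 + 0.73×110) / (1 + 0.38×4.08 + 0.28×7.74 + 0.76×2.71 + 0.73×5.03) = 433.8/10.45 = 41.52 kJ/min.

41.517 kJ/min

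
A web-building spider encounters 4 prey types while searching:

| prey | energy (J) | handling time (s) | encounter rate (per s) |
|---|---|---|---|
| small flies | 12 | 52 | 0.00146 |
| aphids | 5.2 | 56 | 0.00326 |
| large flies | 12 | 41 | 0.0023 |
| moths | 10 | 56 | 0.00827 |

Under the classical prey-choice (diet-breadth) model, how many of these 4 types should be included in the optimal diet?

4

E/h in descending order: large flies 0.293, small flies 0.231, moths 0.179, aphids 0.0929 J/s. The optimal diet is the largest prefix of this list for which every included type satisfies E_i/h_i > R on the types above it.
Rate on top 1: 0.02522. small flies: 0.231 > 0.02522 → include.
Rate on top 2: 0.03856. moths: 0.179 > 0.03856 → include.
Rate on top 3: 0.07826. aphids: 0.0929 > 0.07826 → include.
Optimal diet: large flies, small flies, moths, aphids — 4 of 4 types.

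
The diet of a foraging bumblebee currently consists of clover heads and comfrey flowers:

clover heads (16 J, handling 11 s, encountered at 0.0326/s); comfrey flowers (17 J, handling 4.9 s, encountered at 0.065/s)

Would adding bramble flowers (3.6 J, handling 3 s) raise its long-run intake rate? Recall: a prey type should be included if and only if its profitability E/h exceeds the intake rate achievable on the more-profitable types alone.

Yes

Current rate: (0.0326×16 + 0.065×17)/(1 + 0.0326×11 + 0.065×4.9) = 0.9699 J/s.
Profitability of bramble flowers: 3.6/3 = 1.2 J/s.
1.2 > 0.9699, so adding bramble flowers raises the average — include it.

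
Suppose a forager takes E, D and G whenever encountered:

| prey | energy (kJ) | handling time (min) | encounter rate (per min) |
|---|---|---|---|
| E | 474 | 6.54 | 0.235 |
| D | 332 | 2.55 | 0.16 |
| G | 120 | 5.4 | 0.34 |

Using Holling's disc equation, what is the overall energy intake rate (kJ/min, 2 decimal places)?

42.94 kJ/min

R = (0.235×474 + 0.16×332 + 0.34×120) / (1 + 0.235×6.54 + 0.16×2.55 + 0.34×5.4) = 205.3/4.781 = 42.94 kJ/min.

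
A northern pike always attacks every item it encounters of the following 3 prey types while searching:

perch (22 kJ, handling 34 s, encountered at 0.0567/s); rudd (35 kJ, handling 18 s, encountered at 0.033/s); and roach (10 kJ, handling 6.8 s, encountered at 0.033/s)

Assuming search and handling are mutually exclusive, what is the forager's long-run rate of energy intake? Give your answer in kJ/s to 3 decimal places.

R = (0.0567×22 + 0.033×35 + 0.033×10) / (1 + 0.0567×34 + 0.033×18 + 0.033×6.8) = 2.732/3.746 = 0.7294 kJ/s.

0.729 kJ/s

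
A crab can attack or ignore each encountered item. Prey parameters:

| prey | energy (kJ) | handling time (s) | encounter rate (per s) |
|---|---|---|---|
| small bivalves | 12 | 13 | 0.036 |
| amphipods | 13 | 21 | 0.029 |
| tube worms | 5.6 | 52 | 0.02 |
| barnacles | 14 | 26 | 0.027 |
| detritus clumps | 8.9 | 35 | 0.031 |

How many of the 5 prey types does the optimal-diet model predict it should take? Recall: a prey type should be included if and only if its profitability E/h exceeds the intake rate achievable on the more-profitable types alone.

Profitabilities (E/h, kJ/s): small bivalves 0.923, amphipods 0.619, barnacles 0.538, detritus clumps 0.254, tube worms 0.108. Add prey in this order while the next type's profitability exceeds the intake rate on those already taken.
Rate on top 1: 0.2943. amphipods: 0.619 > 0.2943 → include.
Rate on top 2: 0.3895. barnacles: 0.538 > 0.3895 → include.
Rate on top 3: 0.4271. detritus clumps: 0.254 < 0.4271 → exclude; stop.
Optimal diet: small bivalves, amphipods, barnacles — 3 of 5 types.

3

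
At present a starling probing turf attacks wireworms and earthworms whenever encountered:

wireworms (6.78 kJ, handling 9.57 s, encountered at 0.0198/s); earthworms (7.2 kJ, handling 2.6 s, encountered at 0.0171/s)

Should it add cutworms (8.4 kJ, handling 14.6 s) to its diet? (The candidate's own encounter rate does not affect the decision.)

Current rate: (0.0198×6.78 + 0.0171×7.2)/(1 + 0.0198×9.57 + 0.0171×2.6) = 0.2086 kJ/s.
cutworms: E/h = 8.4/14.6 = 0.5753 kJ/s.
0.5753 > 0.2086, so adding cutworms raises the average — include it.

Yes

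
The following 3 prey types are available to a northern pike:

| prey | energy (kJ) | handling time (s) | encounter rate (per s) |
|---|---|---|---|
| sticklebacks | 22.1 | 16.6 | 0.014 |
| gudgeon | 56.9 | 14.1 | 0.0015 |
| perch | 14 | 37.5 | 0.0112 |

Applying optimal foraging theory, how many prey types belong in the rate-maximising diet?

3

Profitabilities (E/h, kJ/s): gudgeon 4.04, sticklebacks 1.33, perch 0.373. Add prey in this order while the next type's profitability exceeds the intake rate on those already taken.
Rate on top 1: 0.08358. sticklebacks: 1.33 > 0.08358 → include.
Rate on top 2: 0.3149. perch: 0.373 > 0.3149 → include.
Optimal diet: gudgeon, sticklebacks, perch — 3 of 3 types.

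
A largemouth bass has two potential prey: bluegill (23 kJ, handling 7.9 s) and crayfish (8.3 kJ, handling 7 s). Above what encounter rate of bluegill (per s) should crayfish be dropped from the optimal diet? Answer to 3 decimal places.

0.087 per s

The zero-one rule: include crayfish iff E₂/h₂ > λE₁/(1+λh₁). Equality gives the switch point.
λE₁h₂ = E₂ + λE₂h₁ ⇒ λ = E₂/(E₁h₂ − E₂h₁) = 8.3/(161 − 65.57) = 0.08697 per s.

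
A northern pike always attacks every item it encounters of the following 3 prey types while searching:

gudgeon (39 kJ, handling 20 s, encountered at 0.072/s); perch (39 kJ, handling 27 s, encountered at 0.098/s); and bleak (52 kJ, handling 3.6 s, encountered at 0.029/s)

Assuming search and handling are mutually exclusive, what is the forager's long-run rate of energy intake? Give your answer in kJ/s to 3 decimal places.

R = (0.072×39 + 0.098×39 + 0.029×52) / (1 + 0.072×20 + 0.098×27 + 0.029×3.6) = 8.138/5.19 = 1.568 kJ/s.

1.568 kJ/s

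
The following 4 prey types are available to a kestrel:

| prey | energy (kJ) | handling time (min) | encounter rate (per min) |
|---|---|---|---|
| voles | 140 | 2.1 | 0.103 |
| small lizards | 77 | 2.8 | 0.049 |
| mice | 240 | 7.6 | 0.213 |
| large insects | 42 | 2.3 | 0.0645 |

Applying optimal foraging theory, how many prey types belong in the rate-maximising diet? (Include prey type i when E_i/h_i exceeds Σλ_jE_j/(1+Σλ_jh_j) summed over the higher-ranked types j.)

3

Rank by E/h (kJ/min): voles 66.7, mice 31.6, small lizards 27.5, large insects 18.3. Include each in turn until the next type's E/h falls below the running intake rate.
Rate on top 1: 11.86. mice: 31.6 > 11.86 → include.
Rate on top 2: 23.12. small lizards: 27.5 > 23.12 → include.
Rate on top 3: 23.32. large insects: 18.3 < 23.32 → exclude; stop.
Optimal diet: voles, mice, small lizards — 3 of 4 types.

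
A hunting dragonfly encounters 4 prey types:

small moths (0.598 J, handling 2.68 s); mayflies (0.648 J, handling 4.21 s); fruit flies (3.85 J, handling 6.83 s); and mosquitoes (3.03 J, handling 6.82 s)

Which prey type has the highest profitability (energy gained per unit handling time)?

fruit flies

In descending order of E/h:
fruit flies: 3.85/6.83 = 0.564 J/s
mosquitoes: 3.03/6.82 = 0.444 J/s
small moths: 0.598/2.68 = 0.223 J/s
mayflies: 0.648/4.21 = 0.154 J/s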